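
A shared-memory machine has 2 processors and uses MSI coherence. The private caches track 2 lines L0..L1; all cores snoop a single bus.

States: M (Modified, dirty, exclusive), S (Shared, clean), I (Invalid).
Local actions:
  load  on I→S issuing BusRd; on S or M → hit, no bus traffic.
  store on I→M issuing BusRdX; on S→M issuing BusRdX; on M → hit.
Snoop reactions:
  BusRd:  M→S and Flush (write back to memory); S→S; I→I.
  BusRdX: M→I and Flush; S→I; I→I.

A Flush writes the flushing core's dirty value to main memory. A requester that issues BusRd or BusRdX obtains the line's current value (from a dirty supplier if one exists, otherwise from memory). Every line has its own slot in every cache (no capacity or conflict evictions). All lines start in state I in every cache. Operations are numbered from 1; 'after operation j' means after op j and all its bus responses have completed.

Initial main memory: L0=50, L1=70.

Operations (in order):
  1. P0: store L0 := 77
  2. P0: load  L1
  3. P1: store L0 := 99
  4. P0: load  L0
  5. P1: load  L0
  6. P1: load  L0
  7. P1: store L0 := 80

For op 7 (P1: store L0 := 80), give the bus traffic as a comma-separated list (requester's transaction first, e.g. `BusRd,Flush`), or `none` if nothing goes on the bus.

1. P0: store L0 := 77  bus=[BusRdX]  L0: P0=M P1=I  mem[L0]=50
2. P0: load  L1  bus=[BusRd]  L1: P0=S P1=I  mem[L1]=70
3. P1: store L0 := 99  bus=[BusRdX,Flush]  L0: P0=I P1=M  mem[L0]=77
4. P0: load  L0  bus=[BusRd,Flush]  L0: P0=S P1=S  mem[L0]=99
5. P1: load  L0  bus=[-]  L0: P0=S P1=S  mem[L0]=99
6. P1: load  L0  bus=[-]  L0: P0=S P1=S  mem[L0]=99
7. P1: store L0 := 80  bus=[BusRdX]  L0: P0=I P1=M  mem[L0]=99

bus = BusRdX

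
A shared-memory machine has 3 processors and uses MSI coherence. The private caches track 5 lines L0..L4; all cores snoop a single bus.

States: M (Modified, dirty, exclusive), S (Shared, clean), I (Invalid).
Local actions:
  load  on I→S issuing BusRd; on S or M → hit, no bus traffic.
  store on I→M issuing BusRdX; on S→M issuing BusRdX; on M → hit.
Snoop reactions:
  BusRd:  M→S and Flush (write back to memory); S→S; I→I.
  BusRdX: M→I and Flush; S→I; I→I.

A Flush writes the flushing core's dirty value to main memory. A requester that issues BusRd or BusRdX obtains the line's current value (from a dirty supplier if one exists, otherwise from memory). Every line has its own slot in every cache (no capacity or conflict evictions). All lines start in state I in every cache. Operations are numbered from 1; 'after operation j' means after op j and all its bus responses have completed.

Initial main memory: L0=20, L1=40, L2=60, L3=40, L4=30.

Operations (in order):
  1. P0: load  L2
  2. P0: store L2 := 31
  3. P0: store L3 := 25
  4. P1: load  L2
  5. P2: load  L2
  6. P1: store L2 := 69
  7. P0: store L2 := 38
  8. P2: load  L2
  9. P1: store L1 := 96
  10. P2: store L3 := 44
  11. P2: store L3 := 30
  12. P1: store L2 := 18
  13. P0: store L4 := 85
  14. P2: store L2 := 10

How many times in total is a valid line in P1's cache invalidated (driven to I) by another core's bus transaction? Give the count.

invalidations = 2

step 1: P0: load  L2  ⟶  SII  (L2)  txn=BusRd  M[L2]=60
step 2: P0: store L2 := 31  ⟶  MII  (L2)  txn=BusRdX  M[L2]=60
step 3: P0: store L3 := 25  ⟶  MII  (L3)  txn=BusRdX  M[L3]=40
step 4: P1: load  L2  ⟶  SSI  (L2)  txn=BusRd+Flush  M[L2]=31
step 5: P2: load  L2  ⟶  SSS  (L2)  txn=BusRd  M[L2]=31
step 6: P1: store L2 := 69  ⟶  IMI  (L2)  txn=BusRdX  M[L2]=31
step 7: P0: store L2 := 38  ⟶  MII  (L2)  txn=BusRdX+Flush  M[L2]=69
step 8: P2: load  L2  ⟶  SIS  (L2)  txn=BusRd+Flush  M[L2]=38
step 9: P1: store L1 := 96  ⟶  IMI  (L1)  txn=BusRdX  M[L1]=40
step 10: P2: store L3 := 44  ⟶  IIM  (L3)  txn=BusRdX+Flush  M[L3]=25
step 11: P2: store L3 := 30  ⟶  IIM  (L3)  txn=∅  M[L3]=25
step 12: P1: store L2 := 18  ⟶  IMI  (L2)  txn=BusRdX  M[L2]=38
step 13: P0: store L4 := 85  ⟶  MII  (L4)  txn=BusRdX  M[L4]=30
step 14: P2: store L2 := 10  ⟶  IIM  (L2)  txn=BusRdX+Flush  M[L2]=18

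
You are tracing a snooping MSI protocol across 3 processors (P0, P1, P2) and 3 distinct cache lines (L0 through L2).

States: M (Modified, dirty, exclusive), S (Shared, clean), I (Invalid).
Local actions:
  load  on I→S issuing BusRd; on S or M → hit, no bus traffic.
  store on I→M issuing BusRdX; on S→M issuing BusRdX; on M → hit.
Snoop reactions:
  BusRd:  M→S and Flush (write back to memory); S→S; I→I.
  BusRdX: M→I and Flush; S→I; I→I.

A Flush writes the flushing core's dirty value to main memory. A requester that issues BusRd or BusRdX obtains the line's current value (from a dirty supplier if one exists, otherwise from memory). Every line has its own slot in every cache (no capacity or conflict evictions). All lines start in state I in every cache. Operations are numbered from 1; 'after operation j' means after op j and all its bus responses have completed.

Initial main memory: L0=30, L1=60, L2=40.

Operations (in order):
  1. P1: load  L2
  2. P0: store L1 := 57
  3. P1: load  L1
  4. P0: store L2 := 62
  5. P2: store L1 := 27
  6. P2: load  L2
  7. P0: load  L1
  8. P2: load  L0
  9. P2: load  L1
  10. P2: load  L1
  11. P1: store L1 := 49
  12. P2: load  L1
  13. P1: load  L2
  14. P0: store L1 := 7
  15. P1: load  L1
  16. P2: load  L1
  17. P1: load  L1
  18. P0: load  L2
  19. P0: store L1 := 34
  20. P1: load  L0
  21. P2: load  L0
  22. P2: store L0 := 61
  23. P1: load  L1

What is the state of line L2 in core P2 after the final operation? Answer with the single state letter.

state = S

  op1 P1: load  L2 → I/S/I on L2; bus BusRd; mem=40
  op2 P0: store L1 := 57 → M/I/I on L1; bus BusRdX; mem=60
  op3 P1: load  L1 → S/S/I on L1; bus BusRd Flush; mem=57
  op4 P0: store L2 := 62 → M/I/I on L2; bus BusRdX; mem=40
  op5 P2: store L1 := 27 → I/I/M on L1; bus BusRdX; mem=57
  op6 P2: load  L2 → S/I/S on L2; bus BusRd Flush; mem=62
  op7 P0: load  L1 → S/I/S on L1; bus BusRd Flush; mem=27
  op8 P2: load  L0 → I/I/S on L0; bus BusRd; mem=30
  op9 P2: load  L1 → S/I/S on L1; bus (none); mem=27
  op10 P2: load  L1 → S/I/S on L1; bus (none); mem=27
  op11 P1: store L1 := 49 → I/M/I on L1; bus BusRdX; mem=27
  op12 P2: load  L1 → I/S/S on L1; bus BusRd Flush; mem=49
  op13 P1: load  L2 → S/S/S on L2; bus BusRd; mem=62
  op14 P0: store L1 := 7 → M/I/I on L1; bus BusRdX; mem=49
  op15 P1: load  L1 → S/S/I on L1; bus BusRd Flush; mem=7
  op16 P2: load  L1 → S/S/S on L1; bus BusRd; mem=7
  op17 P1: load  L1 → S/S/S on L1; bus (none); mem=7
  op18 P0: load  L2 → S/S/S on L2; bus (none); mem=62
  op19 P0: store L1 := 34 → M/I/I on L1; bus BusRdX; mem=7
  op20 P1: load  L0 → I/S/S on L0; bus BusRd; mem=30
  op21 P2: load  L0 → I/S/S on L0; bus (none); mem=30
  op22 P2: store L0 := 61 → I/I/M on L0; bus BusRdX; mem=30
  op23 P1: load  L1 → S/S/I on L1; bus BusRd Flush; mem=34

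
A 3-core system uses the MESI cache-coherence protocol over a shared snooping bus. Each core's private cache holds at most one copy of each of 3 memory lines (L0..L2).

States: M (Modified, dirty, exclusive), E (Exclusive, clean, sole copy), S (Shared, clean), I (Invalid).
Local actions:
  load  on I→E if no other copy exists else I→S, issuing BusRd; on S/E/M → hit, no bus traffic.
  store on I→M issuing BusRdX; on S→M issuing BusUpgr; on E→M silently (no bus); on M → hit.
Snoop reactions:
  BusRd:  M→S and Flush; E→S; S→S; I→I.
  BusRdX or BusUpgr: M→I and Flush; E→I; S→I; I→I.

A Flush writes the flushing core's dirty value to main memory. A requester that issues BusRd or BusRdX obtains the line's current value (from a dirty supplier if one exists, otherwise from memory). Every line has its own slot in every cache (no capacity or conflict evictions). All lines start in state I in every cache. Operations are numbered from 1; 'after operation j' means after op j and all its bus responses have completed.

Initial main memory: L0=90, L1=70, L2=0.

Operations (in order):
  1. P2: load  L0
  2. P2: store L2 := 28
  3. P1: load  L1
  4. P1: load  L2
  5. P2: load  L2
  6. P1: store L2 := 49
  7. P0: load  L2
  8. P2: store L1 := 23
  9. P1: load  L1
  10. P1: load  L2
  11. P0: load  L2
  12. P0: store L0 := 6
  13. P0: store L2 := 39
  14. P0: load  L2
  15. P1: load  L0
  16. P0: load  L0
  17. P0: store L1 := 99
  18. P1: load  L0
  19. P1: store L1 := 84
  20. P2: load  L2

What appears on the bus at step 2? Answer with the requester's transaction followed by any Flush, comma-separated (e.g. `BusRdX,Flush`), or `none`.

bus = BusRdX

  op1 P2: load  L0 → I/I/E on L0; bus BusRd; mem=90
  op2 P2: store L2 := 28 → I/I/M on L2; bus BusRdX; mem=0
  op3 P1: load  L1 → I/E/I on L1; bus BusRd; mem=70
  op4 P1: load  L2 → I/S/S on L2; bus BusRd Flush; mem=28
  op5 P2: load  L2 → I/S/S on L2; bus (none); mem=28
  op6 P1: store L2 := 49 → I/M/I on L2; bus BusUpgr; mem=28
  op7 P0: load  L2 → S/S/I on L2; bus BusRd Flush; mem=49
  op8 P2: store L1 := 23 → I/I/M on L1; bus BusRdX; mem=70
  op9 P1: load  L1 → I/S/S on L1; bus BusRd Flush; mem=23
  op10 P1: load  L2 → S/S/I on L2; bus (none); mem=49
  op11 P0: load  L2 → S/S/I on L2; bus (none); mem=49
  op12 P0: store L0 := 6 → M/I/I on L0; bus BusRdX; mem=90
  op13 P0: store L2 := 39 → M/I/I on L2; bus BusUpgr; mem=49
  op14 P0: load  L2 → M/I/I on L2; bus (none); mem=49
  op15 P1: load  L0 → S/S/I on L0; bus BusRd Flush; mem=6
  op16 P0: load  L0 → S/S/I on L0; bus (none); mem=6
  op17 P0: store L1 := 99 → M/I/I on L1; bus BusRdX; mem=23
  op18 P1: load  L0 → S/S/I on L0; bus (none); mem=6
  op19 P1: store L1 := 84 → I/M/I on L1; bus BusRdX Flush; mem=99
  op20 P2: load  L2 → S/I/S on L2; bus BusRd Flush; mem=39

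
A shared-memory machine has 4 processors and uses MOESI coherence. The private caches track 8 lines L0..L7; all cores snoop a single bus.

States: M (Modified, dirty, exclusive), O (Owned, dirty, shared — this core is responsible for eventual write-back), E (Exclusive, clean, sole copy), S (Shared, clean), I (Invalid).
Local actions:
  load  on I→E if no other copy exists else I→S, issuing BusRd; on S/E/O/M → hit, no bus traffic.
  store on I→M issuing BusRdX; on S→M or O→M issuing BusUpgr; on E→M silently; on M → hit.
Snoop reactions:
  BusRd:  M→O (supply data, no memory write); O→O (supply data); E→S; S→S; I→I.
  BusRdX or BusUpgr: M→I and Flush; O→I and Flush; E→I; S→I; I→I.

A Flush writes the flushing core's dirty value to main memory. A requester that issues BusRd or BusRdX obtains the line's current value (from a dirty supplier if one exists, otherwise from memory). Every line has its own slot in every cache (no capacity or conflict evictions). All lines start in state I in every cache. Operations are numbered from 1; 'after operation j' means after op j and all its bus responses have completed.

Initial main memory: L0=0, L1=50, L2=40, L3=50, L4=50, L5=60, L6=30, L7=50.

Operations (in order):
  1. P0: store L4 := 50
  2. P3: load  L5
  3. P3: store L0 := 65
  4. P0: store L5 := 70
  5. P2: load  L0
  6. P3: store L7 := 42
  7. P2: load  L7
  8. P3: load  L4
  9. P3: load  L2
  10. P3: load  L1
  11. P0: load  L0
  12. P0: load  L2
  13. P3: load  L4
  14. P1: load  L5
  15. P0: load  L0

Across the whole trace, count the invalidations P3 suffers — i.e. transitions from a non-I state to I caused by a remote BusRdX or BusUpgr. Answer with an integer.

  op1 P0: store L4 := 50 → M/I/I/I on L4; bus BusRdX; mem=50
  op2 P3: load  L5 → I/I/I/E on L5; bus BusRd; mem=60
  op3 P3: store L0 := 65 → I/I/I/M on L0; bus BusRdX; mem=0
  op4 P0: store L5 := 70 → M/I/I/I on L5; bus BusRdX; mem=60
  op5 P2: load  L0 → I/I/S/O on L0; bus BusRd; mem=0
  op6 P3: store L7 := 42 → I/I/I/M on L7; bus BusRdX; mem=50
  op7 P2: load  L7 → I/I/S/O on L7; bus BusRd; mem=50
  op8 P3: load  L4 → O/I/I/S on L4; bus BusRd; mem=50
  op9 P3: load  L2 → I/I/I/E on L2; bus BusRd; mem=40
  op10 P3: load  L1 → I/I/I/E on L1; bus BusRd; mem=50
  op11 P0: load  L0 → S/I/S/O on L0; bus BusRd; mem=0
  op12 P0: load  L2 → S/I/I/S on L2; bus BusRd; mem=40
  op13 P3: load  L4 → O/I/I/S on L4; bus (none); mem=50
  op14 P1: load  L5 → O/S/I/I on L5; bus BusRd; mem=60
  op15 P0: load  L0 → S/I/S/O on L0; bus (none); mem=0

invalidations = 1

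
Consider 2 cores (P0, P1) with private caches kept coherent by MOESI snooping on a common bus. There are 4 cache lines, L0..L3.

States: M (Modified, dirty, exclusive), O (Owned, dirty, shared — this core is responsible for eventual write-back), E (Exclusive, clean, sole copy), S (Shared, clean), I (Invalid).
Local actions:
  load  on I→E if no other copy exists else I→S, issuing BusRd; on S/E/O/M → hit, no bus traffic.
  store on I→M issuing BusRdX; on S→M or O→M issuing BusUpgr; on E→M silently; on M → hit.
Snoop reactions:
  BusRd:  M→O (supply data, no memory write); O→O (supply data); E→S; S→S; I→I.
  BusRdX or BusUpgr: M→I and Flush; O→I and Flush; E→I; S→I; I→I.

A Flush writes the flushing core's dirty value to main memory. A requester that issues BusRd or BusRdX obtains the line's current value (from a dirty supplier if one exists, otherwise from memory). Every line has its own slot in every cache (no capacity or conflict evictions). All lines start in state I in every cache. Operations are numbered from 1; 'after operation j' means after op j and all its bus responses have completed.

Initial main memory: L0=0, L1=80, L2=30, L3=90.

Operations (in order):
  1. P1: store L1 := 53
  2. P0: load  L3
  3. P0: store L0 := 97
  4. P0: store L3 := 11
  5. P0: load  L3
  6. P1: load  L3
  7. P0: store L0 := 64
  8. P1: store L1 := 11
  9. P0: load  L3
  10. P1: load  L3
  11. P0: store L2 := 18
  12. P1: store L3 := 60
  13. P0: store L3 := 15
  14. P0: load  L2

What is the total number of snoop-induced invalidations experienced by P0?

invalidations = 1

step 1: P1: store L1 := 53  ⟶  IM  (L1)  txn=BusRdX  M[L1]=80
step 2: P0: load  L3  ⟶  EI  (L3)  txn=BusRd  M[L3]=90
step 3: P0: store L0 := 97  ⟶  MI  (L0)  txn=BusRdX  M[L0]=0
step 4: P0: store L3 := 11  ⟶  MI  (L3)  txn=∅  M[L3]=90
step 5: P0: load  L3  ⟶  MI  (L3)  txn=∅  M[L3]=90
step 6: P1: load  L3  ⟶  OS  (L3)  txn=BusRd  M[L3]=90
step 7: P0: store L0 := 64  ⟶  MI  (L0)  txn=∅  M[L0]=0
step 8: P1: store L1 := 11  ⟶  IM  (L1)  txn=∅  M[L1]=80
step 9: P0: load  L3  ⟶  OS  (L3)  txn=∅  M[L3]=90
step 10: P1: load  L3  ⟶  OS  (L3)  txn=∅  M[L3]=90
step 11: P0: store L2 := 18  ⟶  MI  (L2)  txn=BusRdX  M[L2]=30
step 12: P1: store L3 := 60  ⟶  IM  (L3)  txn=BusUpgr+Flush  M[L3]=11
step 13: P0: store L3 := 15  ⟶  MI  (L3)  txn=BusRdX+Flush  M[L3]=60
step 14: P0: load  L2  ⟶  MI  (L2)  txn=∅  M[L2]=30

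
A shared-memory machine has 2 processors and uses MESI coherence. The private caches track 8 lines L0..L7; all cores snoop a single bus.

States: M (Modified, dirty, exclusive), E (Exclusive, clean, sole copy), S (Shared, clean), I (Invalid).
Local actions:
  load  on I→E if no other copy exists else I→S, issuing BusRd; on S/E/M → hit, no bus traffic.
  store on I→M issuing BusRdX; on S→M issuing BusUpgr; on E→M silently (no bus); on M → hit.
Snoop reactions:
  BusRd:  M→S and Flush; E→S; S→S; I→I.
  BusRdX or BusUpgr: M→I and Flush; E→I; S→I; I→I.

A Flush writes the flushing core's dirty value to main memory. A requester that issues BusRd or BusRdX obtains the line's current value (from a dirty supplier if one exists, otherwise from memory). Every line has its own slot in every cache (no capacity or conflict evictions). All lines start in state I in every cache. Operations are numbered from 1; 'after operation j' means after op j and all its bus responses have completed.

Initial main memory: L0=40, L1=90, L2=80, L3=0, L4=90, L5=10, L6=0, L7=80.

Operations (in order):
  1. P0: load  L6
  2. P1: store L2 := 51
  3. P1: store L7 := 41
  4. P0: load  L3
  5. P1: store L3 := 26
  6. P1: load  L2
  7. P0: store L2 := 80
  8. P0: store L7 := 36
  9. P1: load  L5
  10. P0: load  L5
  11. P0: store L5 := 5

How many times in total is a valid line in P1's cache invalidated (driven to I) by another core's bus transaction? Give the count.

1. P0: load  L6  bus=[BusRd]  L6: P0=E P1=I  mem[L6]=0
2. P1: store L2 := 51  bus=[BusRdX]  L2: P0=I P1=M  mem[L2]=80
3. P1: store L7 := 41  bus=[BusRdX]  L7: P0=I P1=M  mem[L7]=80
4. P0: load  L3  bus=[BusRd]  L3: P0=E P1=I  mem[L3]=0
5. P1: store L3 := 26  bus=[BusRdX]  L3: P0=I P1=M  mem[L3]=0
6. P1: load  L2  bus=[-]  L2: P0=I P1=M  mem[L2]=80
7. P0: store L2 := 80  bus=[BusRdX,Flush]  L2: P0=M P1=I  mem[L2]=51
8. P0: store L7 := 36  bus=[BusRdX,Flush]  L7: P0=M P1=I  mem[L7]=41
9. P1: load  L5  bus=[BusRd]  L5: P0=I P1=E  mem[L5]=10
10. P0: load  L5  bus=[BusRd]  L5: P0=S P1=S  mem[L5]=10
11. P0: store L5 := 5  bus=[BusUpgr]  L5: P0=M P1=I  mem[L5]=10

invalidations = 3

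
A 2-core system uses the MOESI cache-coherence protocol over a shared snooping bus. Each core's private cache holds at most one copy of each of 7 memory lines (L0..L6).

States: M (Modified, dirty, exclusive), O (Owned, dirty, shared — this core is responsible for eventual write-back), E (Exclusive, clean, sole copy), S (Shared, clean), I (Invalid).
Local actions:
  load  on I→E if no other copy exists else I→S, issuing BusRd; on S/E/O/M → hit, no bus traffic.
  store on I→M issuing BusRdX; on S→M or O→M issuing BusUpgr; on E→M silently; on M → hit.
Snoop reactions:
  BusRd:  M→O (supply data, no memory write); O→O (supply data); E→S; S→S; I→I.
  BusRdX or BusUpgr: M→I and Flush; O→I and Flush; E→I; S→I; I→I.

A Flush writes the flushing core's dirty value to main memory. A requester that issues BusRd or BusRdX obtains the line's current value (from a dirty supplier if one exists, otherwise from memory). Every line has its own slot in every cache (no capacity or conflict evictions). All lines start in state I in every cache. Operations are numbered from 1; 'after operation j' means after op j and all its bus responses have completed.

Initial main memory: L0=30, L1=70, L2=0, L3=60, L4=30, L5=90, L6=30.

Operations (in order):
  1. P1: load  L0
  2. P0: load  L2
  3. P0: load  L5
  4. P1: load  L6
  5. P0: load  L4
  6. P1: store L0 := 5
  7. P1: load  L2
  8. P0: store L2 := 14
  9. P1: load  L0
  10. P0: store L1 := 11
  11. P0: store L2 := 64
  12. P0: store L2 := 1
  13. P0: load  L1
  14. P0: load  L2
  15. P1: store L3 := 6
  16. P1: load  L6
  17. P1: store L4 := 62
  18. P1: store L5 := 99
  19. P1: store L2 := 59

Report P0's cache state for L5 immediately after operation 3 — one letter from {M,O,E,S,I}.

1. P1: load  L0  bus=[BusRd]  L0: P0=I P1=E  mem[L0]=30
2. P0: load  L2  bus=[BusRd]  L2: P0=E P1=I  mem[L2]=0
3. P0: load  L5  bus=[BusRd]  L5: P0=E P1=I  mem[L5]=90
4. P1: load  L6  bus=[BusRd]  L6: P0=I P1=E  mem[L6]=30
5. P0: load  L4  bus=[BusRd]  L4: P0=E P1=I  mem[L4]=30
6. P1: store L0 := 5  bus=[-]  L0: P0=I P1=M  mem[L0]=30
7. P1: load  L2  bus=[BusRd]  L2: P0=S P1=S  mem[L2]=0
8. P0: store L2 := 14  bus=[BusUpgr]  L2: P0=M P1=I  mem[L2]=0
9. P1: load  L0  bus=[-]  L0: P0=I P1=M  mem[L0]=30
10. P0: store L1 := 11  bus=[BusRdX]  L1: P0=M P1=I  mem[L1]=70
11. P0: store L2 := 64  bus=[-]  L2: P0=M P1=I  mem[L2]=0
12. P0: store L2 := 1  bus=[-]  L2: P0=M P1=I  mem[L2]=0
13. P0: load  L1  bus=[-]  L1: P0=M P1=I  mem[L1]=70
14. P0: load  L2  bus=[-]  L2: P0=M P1=I  mem[L2]=0
15. P1: store L3 := 6  bus=[BusRdX]  L3: P0=I P1=M  mem[L3]=60
16. P1: load  L6  bus=[-]  L6: P0=I P1=E  mem[L6]=30
17. P1: store L4 := 62  bus=[BusRdX]  L4: P0=I P1=M  mem[L4]=30
18. P1: store L5 := 99  bus=[BusRdX]  L5: P0=I P1=M  mem[L5]=90
19. P1: store L2 := 59  bus=[BusRdX,Flush]  L2: P0=I P1=M  mem[L2]=1

state = E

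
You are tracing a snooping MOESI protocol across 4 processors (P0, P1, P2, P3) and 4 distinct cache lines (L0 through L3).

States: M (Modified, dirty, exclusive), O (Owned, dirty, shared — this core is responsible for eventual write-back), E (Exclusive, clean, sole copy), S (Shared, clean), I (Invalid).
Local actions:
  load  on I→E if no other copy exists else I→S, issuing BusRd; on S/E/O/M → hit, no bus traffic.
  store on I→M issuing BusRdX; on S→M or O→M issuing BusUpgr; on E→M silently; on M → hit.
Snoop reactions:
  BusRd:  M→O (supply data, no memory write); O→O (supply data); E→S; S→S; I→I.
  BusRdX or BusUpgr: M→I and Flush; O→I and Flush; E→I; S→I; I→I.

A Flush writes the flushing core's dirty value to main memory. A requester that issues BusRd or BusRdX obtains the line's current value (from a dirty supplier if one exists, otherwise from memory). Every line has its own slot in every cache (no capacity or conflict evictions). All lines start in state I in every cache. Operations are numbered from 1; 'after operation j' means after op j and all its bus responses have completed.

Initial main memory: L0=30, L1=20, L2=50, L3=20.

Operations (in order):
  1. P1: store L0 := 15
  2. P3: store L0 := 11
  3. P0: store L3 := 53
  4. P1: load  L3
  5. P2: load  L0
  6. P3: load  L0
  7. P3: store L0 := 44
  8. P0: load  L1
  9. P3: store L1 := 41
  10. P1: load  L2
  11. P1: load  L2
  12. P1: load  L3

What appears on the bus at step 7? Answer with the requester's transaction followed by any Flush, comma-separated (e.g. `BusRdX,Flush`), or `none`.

bus = BusUpgr

step 1: P1: store L0 := 15  ⟶  IMII  (L0)  txn=BusRdX  M[L0]=30
step 2: P3: store L0 := 11  ⟶  IIIM  (L0)  txn=BusRdX+Flush  M[L0]=15
step 3: P0: store L3 := 53  ⟶  MIII  (L3)  txn=BusRdX  M[L3]=20
step 4: P1: load  L3  ⟶  OSII  (L3)  txn=BusRd  M[L3]=20
step 5: P2: load  L0  ⟶  IISO  (L0)  txn=BusRd  M[L0]=15
step 6: P3: load  L0  ⟶  IISO  (L0)  txn=∅  M[L0]=15
step 7: P3: store L0 := 44  ⟶  IIIM  (L0)  txn=BusUpgr  M[L0]=15
step 8: P0: load  L1  ⟶  EIII  (L1)  txn=BusRd  M[L1]=20
step 9: P3: store L1 := 41  ⟶  IIIM  (L1)  txn=BusRdX  M[L1]=20
step 10: P1: load  L2  ⟶  IEII  (L2)  txn=BusRd  M[L2]=50
step 11: P1: load  L2  ⟶  IEII  (L2)  txn=∅  M[L2]=50
step 12: P1: load  L3  ⟶  OSII  (L3)  txn=∅  M[L3]=20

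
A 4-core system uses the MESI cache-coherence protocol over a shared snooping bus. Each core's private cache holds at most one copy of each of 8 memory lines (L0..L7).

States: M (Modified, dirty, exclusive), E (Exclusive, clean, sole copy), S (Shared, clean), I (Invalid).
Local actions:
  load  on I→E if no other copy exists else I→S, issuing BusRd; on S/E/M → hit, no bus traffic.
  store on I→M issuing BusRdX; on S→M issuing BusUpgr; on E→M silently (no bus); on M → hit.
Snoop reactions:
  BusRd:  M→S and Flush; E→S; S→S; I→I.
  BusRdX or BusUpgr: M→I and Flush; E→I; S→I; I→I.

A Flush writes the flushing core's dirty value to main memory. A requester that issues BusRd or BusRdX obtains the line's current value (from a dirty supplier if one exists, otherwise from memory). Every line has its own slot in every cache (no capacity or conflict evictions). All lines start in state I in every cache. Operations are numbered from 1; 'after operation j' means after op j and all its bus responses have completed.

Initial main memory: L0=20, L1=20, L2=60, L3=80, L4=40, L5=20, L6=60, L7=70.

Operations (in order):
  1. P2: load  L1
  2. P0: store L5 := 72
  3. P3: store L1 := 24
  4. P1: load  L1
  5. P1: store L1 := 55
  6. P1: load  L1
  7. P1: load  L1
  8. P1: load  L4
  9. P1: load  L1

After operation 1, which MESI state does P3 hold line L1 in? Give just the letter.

1. P2: load  L1  bus=[BusRd]  L1: P0=I P1=I P2=E P3=I  mem[L1]=20
2. P0: store L5 := 72  bus=[BusRdX]  L5: P0=M P1=I P2=I P3=I  mem[L5]=20
3. P3: store L1 := 24  bus=[BusRdX]  L1: P0=I P1=I P2=I P3=M  mem[L1]=20
4. P1: load  L1  bus=[BusRd,Flush]  L1: P0=I P1=S P2=I P3=S  mem[L1]=24
5. P1: store L1 := 55  bus=[BusUpgr]  L1: P0=I P1=M P2=I P3=I  mem[L1]=24
6. P1: load  L1  bus=[-]  L1: P0=I P1=M P2=I P3=I  mem[L1]=24
7. P1: load  L1  bus=[-]  L1: P0=I P1=M P2=I P3=I  mem[L1]=24
8. P1: load  L4  bus=[BusRd]  L4: P0=I P1=E P2=I P3=I  mem[L4]=40
9. P1: load  L1  bus=[-]  L1: P0=I P1=M P2=I P3=I  mem[L1]=24

state = I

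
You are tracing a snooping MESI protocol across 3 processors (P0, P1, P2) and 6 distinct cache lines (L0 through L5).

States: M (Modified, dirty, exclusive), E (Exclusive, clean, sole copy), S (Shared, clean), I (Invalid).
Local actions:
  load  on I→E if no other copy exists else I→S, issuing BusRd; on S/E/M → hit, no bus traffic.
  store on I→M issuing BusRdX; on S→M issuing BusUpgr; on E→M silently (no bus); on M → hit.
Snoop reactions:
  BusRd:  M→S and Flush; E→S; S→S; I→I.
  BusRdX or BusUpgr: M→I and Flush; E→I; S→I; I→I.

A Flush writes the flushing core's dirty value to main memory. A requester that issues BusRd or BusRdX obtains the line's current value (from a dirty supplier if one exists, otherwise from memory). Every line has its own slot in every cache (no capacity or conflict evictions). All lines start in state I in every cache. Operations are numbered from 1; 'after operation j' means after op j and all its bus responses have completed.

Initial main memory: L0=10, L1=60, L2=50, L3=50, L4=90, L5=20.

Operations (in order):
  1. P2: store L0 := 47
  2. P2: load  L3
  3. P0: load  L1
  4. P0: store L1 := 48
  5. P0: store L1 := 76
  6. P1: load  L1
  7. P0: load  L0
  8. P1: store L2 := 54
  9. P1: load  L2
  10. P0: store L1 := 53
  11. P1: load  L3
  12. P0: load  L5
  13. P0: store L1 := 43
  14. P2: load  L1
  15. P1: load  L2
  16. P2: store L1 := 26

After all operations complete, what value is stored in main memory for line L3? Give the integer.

step 1: P2: store L0 := 47  ⟶  IIM  (L0)  txn=BusRdX  M[L0]=10
step 2: P2: load  L3  ⟶  IIE  (L3)  txn=BusRd  M[L3]=50
step 3: P0: load  L1  ⟶  EII  (L1)  txn=BusRd  M[L1]=60
step 4: P0: store L1 := 48  ⟶  MII  (L1)  txn=∅  M[L1]=60
step 5: P0: store L1 := 76  ⟶  MII  (L1)  txn=∅  M[L1]=60
step 6: P1: load  L1  ⟶  SSI  (L1)  txn=BusRd+Flush  M[L1]=76
step 7: P0: load  L0  ⟶  SIS  (L0)  txn=BusRd+Flush  M[L0]=47
step 8: P1: store L2 := 54  ⟶  IMI  (L2)  txn=BusRdX  M[L2]=50
step 9: P1: load  L2  ⟶  IMI  (L2)  txn=∅  M[L2]=50
step 10: P0: store L1 := 53  ⟶  MII  (L1)  txn=BusUpgr  M[L1]=76
step 11: P1: load  L3  ⟶  ISS  (L3)  txn=BusRd  M[L3]=50
step 12: P0: load  L5  ⟶  EII  (L5)  txn=BusRd  M[L5]=20
step 13: P0: store L1 := 43  ⟶  MII  (L1)  txn=∅  M[L1]=76
step 14: P2: load  L1  ⟶  SIS  (L1)  txn=BusRd+Flush  M[L1]=43
step 15: P1: load  L2  ⟶  IMI  (L2)  txn=∅  M[L2]=50
step 16: P2: store L1 := 26  ⟶  IIM  (L1)  txn=BusUpgr  M[L1]=43

memory[L3] = 50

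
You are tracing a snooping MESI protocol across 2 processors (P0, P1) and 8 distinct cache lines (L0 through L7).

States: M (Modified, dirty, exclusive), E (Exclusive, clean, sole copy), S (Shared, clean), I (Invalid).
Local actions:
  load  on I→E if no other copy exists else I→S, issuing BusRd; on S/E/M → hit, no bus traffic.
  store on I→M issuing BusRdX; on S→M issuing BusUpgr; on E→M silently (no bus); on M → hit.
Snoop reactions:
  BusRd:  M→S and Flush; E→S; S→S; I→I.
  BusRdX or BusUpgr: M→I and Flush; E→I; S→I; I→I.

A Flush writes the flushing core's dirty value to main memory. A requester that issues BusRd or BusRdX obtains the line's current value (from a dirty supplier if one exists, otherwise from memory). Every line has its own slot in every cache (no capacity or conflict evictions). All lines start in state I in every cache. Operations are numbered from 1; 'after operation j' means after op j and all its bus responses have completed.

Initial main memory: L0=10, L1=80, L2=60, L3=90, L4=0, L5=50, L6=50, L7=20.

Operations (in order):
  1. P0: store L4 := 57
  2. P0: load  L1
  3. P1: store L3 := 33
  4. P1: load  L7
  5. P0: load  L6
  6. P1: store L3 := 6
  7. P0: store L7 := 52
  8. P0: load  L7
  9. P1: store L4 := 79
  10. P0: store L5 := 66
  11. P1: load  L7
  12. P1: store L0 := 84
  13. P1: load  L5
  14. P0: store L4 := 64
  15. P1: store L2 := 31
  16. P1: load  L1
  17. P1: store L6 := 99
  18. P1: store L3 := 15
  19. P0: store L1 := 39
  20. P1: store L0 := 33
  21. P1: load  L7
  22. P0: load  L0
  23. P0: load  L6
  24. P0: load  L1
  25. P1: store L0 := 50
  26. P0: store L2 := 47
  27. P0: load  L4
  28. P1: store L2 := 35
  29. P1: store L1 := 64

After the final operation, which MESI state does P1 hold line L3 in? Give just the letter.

[1] P0: store L4 := 57 | P0:M(57), P1:I | bus: BusRdX
[2] P0: load  L1 | P0:E(80), P1:I | bus: BusRd
[3] P1: store L3 := 33 | P0:I, P1:M(33) | bus: BusRdX
[4] P1: load  L7 | P0:I, P1:E(20) | bus: BusRd
[5] P0: load  L6 | P0:E(50), P1:I | bus: BusRd
[6] P1: store L3 := 6 | P0:I, P1:M(6) | bus: none
[7] P0: store L7 := 52 | P0:M(52), P1:I | bus: BusRdX
[8] P0: load  L7 | P0:M(52), P1:I | bus: none
[9] P1: store L4 := 79 | P0:I, P1:M(79) | bus: BusRdX,Flush
[10] P0: store L5 := 66 | P0:M(66), P1:I | bus: BusRdX
[11] P1: load  L7 | P0:S(52), P1:S(52) | bus: BusRd,Flush
[12] P1: store L0 := 84 | P0:I, P1:M(84) | bus: BusRdX
[13] P1: load  L5 | P0:S(66), P1:S(66) | bus: BusRd,Flush
[14] P0: store L4 := 64 | P0:M(64), P1:I | bus: BusRdX,Flush
[15] P1: store L2 := 31 | P0:I, P1:M(31) | bus: BusRdX
[16] P1: load  L1 | P0:S(80), P1:S(80) | bus: BusRd
[17] P1: store L6 := 99 | P0:I, P1:M(99) | bus: BusRdX
[18] P1: store L3 := 15 | P0:I, P1:M(15) | bus: none
[19] P0: store L1 := 39 | P0:M(39), P1:I | bus: BusUpgr
[20] P1: store L0 := 33 | P0:I, P1:M(33) | bus: none
[21] P1: load  L7 | P0:S(52), P1:S(52) | bus: none
[22] P0: load  L0 | P0:S(33), P1:S(33) | bus: BusRd,Flush
[23] P0: load  L6 | P0:S(99), P1:S(99) | bus: BusRd,Flush
[24] P0: load  L1 | P0:M(39), P1:I | bus: none
[25] P1: store L0 := 50 | P0:I, P1:M(50) | bus: BusUpgr
[26] P0: store L2 := 47 | P0:M(47), P1:I | bus: BusRdX,Flush
[27] P0: load  L4 | P0:M(64), P1:I | bus: none
[28] P1: store L2 := 35 | P0:I, P1:M(35) | bus: BusRdX,Flush
[29] P1: store L1 := 64 | P0:I, P1:M(64) | bus: BusRdX,Flush

state = M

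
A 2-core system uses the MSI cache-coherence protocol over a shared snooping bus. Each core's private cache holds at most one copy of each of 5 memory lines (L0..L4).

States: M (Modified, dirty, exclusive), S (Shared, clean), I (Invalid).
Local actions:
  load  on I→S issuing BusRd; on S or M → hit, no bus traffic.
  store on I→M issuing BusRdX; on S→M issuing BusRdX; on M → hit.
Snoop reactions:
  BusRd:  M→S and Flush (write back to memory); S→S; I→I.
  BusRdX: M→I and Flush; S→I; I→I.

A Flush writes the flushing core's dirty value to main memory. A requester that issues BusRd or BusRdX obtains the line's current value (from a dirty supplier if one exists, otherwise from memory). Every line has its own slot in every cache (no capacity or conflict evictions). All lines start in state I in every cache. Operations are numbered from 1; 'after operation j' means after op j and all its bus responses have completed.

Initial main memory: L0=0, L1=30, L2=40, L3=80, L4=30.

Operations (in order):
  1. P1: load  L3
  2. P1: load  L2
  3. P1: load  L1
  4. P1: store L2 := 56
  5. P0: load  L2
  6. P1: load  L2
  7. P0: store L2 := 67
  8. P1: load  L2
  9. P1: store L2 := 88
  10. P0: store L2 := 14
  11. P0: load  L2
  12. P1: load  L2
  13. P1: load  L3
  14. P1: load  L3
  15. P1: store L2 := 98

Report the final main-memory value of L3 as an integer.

memory[L3] = 80

step 1: P1: load  L3  ⟶  IS  (L3)  txn=BusRd  M[L3]=80
step 2: P1: load  L2  ⟶  IS  (L2)  txn=BusRd  M[L2]=40
step 3: P1: load  L1  ⟶  IS  (L1)  txn=BusRd  M[L1]=30
step 4: P1: store L2 := 56  ⟶  IM  (L2)  txn=BusRdX  M[L2]=40
step 5: P0: load  L2  ⟶  SS  (L2)  txn=BusRd+Flush  M[L2]=56
step 6: P1: load  L2  ⟶  SS  (L2)  txn=∅  M[L2]=56
step 7: P0: store L2 := 67  ⟶  MI  (L2)  txn=BusRdX  M[L2]=56
step 8: P1: load  L2  ⟶  SS  (L2)  txn=BusRd+Flush  M[L2]=67
step 9: P1: store L2 := 88  ⟶  IM  (L2)  txn=BusRdX  M[L2]=67
step 10: P0: store L2 := 14  ⟶  MI  (L2)  txn=BusRdX+Flush  M[L2]=88
step 11: P0: load  L2  ⟶  MI  (L2)  txn=∅  M[L2]=88
step 12: P1: load  L2  ⟶  SS  (L2)  txn=BusRd+Flush  M[L2]=14
step 13: P1: load  L3  ⟶  IS  (L3)  txn=∅  M[L3]=80
step 14: P1: load  L3  ⟶  IS  (L3)  txn=∅  M[L3]=80
step 15: P1: store L2 := 98  ⟶  IM  (L2)  txn=BusRdX  M[L2]=14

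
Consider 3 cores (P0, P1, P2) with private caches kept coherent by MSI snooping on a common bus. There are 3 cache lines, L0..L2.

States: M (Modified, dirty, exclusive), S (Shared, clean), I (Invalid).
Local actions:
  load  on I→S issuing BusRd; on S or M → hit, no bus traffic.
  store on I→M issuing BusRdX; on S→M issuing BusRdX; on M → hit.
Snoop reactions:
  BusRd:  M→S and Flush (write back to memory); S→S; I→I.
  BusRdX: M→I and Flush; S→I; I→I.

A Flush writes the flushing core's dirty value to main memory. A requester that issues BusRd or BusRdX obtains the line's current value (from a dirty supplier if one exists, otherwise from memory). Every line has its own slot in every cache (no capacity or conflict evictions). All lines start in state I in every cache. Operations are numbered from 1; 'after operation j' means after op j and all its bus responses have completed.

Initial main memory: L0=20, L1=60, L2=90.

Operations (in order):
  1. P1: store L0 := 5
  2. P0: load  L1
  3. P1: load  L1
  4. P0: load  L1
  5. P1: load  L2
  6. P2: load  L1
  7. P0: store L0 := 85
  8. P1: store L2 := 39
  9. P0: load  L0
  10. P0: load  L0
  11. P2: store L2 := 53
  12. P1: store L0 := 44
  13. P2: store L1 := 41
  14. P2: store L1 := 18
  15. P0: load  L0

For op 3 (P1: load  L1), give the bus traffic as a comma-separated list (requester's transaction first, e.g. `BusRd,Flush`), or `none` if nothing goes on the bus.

1. P1: store L0 := 5  bus=[BusRdX]  L0: P0=I P1=M P2=I  mem[L0]=20
2. P0: load  L1  bus=[BusRd]  L1: P0=S P1=I P2=I  mem[L1]=60
3. P1: load  L1  bus=[BusRd]  L1: P0=S P1=S P2=I  mem[L1]=60
4. P0: load  L1  bus=[-]  L1: P0=S P1=S P2=I  mem[L1]=60
5. P1: load  L2  bus=[BusRd]  L2: P0=I P1=S P2=I  mem[L2]=90
6. P2: load  L1  bus=[BusRd]  L1: P0=S P1=S P2=S  mem[L1]=60
7. P0: store L0 := 85  bus=[BusRdX,Flush]  L0: P0=M P1=I P2=I  mem[L0]=5
8. P1: store L2 := 39  bus=[BusRdX]  L2: P0=I P1=M P2=I  mem[L2]=90
9. P0: load  L0  bus=[-]  L0: P0=M P1=I P2=I  mem[L0]=5
10. P0: load  L0  bus=[-]  L0: P0=M P1=I P2=I  mem[L0]=5
11. P2: store L2 := 53  bus=[BusRdX,Flush]  L2: P0=I P1=I P2=M  mem[L2]=39
12. P1: store L0 := 44  bus=[BusRdX,Flush]  L0: P0=I P1=M P2=I  mem[L0]=85
13. P2: store L1 := 41  bus=[BusRdX]  L1: P0=I P1=I P2=M  mem[L1]=60
14. P2: store L1 := 18  bus=[-]  L1: P0=I P1=I P2=M  mem[L1]=60
15. P0: load  L0  bus=[BusRd,Flush]  L0: P0=S P1=S P2=I  mem[L0]=44

bus = BusRd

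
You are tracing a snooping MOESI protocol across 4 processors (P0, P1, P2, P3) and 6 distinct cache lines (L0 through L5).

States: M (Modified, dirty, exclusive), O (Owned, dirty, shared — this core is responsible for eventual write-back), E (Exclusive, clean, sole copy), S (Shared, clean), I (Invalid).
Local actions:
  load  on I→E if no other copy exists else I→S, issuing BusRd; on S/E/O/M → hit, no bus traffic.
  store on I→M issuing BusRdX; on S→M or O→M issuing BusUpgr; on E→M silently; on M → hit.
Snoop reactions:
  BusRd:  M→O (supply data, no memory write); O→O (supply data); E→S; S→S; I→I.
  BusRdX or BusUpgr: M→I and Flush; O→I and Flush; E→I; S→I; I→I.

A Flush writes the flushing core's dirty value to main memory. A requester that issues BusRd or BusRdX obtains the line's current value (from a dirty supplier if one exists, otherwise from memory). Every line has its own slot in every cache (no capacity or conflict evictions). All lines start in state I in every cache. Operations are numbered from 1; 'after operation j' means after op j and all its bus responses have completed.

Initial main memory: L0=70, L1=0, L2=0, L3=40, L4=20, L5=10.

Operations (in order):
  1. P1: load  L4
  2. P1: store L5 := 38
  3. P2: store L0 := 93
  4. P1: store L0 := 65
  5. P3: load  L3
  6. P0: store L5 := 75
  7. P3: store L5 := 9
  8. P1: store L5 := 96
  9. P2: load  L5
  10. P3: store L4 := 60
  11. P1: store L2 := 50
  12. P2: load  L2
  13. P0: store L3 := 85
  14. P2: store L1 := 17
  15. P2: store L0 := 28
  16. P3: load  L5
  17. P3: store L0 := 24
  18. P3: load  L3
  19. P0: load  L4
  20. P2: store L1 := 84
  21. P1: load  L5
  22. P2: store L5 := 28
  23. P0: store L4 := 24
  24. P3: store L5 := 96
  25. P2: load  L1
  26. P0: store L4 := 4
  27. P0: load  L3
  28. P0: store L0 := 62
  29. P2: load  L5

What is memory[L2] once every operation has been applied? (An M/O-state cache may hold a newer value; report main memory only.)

memory[L2] = 0

[1] P1: load  L4 | P0:I, P1:E(20), P2:I, P3:I | bus: BusRd
[2] P1: store L5 := 38 | P0:I, P1:M(38), P2:I, P3:I | bus: BusRdX
[3] P2: store L0 := 93 | P0:I, P1:I, P2:M(93), P3:I | bus: BusRdX
[4] P1: store L0 := 65 | P0:I, P1:M(65), P2:I, P3:I | bus: BusRdX,Flush
[5] P3: load  L3 | P0:I, P1:I, P2:I, P3:E(40) | bus: BusRd
[6] P0: store L5 := 75 | P0:M(75), P1:I, P2:I, P3:I | bus: BusRdX,Flush
[7] P3: store L5 := 9 | P0:I, P1:I, P2:I, P3:M(9) | bus: BusRdX,Flush
[8] P1: store L5 := 96 | P0:I, P1:M(96), P2:I, P3:I | bus: BusRdX,Flush
[9] P2: load  L5 | P0:I, P1:O(96), P2:S(96), P3:I | bus: BusRd
[10] P3: store L4 := 60 | P0:I, P1:I, P2:I, P3:M(60) | bus: BusRdX
[11] P1: store L2 := 50 | P0:I, P1:M(50), P2:I, P3:I | bus: BusRdX
[12] P2: load  L2 | P0:I, P1:O(50), P2:S(50), P3:I | bus: BusRd
[13] P0: store L3 := 85 | P0:M(85), P1:I, P2:I, P3:I | bus: BusRdX
[14] P2: store L1 := 17 | P0:I, P1:I, P2:M(17), P3:I | bus: BusRdX
[15] P2: store L0 := 28 | P0:I, P1:I, P2:M(28), P3:I | bus: BusRdX,Flush
[16] P3: load  L5 | P0:I, P1:O(96), P2:S(96), P3:S(96) | bus: BusRd
[17] P3: store L0 := 24 | P0:I, P1:I, P2:I, P3:M(24) | bus: BusRdX,Flush
[18] P3: load  L3 | P0:O(85), P1:I, P2:I, P3:S(85) | bus: BusRd
[19] P0: load  L4 | P0:S(60), P1:I, P2:I, P3:O(60) | bus: BusRd
[20] P2: store L1 := 84 | P0:I, P1:I, P2:M(84), P3:I | bus: none
[21] P1: load  L5 | P0:I, P1:O(96), P2:S(96), P3:S(96) | bus: none
[22] P2: store L5 := 28 | P0:I, P1:I, P2:M(28), P3:I | bus: BusUpgr,Flush
[23] P0: store L4 := 24 | P0:M(24), P1:I, P2:I, P3:I | bus: BusUpgr,Flush
[24] P3: store L5 := 96 | P0:I, P1:I, P2:I, P3:M(96) | bus: BusRdX,Flush
[25] P2: load  L1 | P0:I, P1:I, P2:M(84), P3:I | bus: none
[26] P0: store L4 := 4 | P0:M(4), P1:I, P2:I, P3:I | bus: none
[27] P0: load  L3 | P0:O(85), P1:I, P2:I, P3:S(85) | bus: none
[28] P0: store L0 := 62 | P0:M(62), P1:I, P2:I, P3:I | bus: BusRdX,Flush
[29] P2: load  L5 | P0:I, P1:I, P2:S(96), P3:O(96) | bus: BusRd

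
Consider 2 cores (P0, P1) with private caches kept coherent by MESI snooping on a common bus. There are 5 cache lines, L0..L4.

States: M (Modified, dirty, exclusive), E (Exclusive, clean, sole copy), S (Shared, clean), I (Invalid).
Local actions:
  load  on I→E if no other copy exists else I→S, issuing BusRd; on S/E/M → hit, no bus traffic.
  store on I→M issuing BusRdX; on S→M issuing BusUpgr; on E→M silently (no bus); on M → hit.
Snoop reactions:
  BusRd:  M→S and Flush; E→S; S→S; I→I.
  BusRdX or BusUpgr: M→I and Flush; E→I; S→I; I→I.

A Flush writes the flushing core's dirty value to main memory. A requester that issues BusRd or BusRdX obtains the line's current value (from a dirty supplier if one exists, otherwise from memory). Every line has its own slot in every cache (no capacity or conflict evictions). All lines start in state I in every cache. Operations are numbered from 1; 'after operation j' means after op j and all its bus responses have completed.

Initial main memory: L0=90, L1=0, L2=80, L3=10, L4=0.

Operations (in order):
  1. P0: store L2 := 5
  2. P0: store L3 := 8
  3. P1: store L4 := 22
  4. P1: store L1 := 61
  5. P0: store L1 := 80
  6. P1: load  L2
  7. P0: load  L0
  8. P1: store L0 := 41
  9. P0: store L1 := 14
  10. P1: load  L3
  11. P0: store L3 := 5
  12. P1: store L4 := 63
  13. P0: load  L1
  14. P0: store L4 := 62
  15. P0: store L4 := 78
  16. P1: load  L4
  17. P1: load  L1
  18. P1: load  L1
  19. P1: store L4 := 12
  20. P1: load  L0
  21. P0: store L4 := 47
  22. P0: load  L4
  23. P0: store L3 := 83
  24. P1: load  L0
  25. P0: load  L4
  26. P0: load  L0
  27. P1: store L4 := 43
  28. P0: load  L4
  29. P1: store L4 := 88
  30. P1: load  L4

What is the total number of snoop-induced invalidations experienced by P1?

step 1: P0: store L2 := 5  ⟶  MI  (L2)  txn=BusRdX  M[L2]=80
step 2: P0: store L3 := 8  ⟶  MI  (L3)  txn=BusRdX  M[L3]=10
step 3: P1: store L4 := 22  ⟶  IM  (L4)  txn=BusRdX  M[L4]=0
step 4: P1: store L1 := 61  ⟶  IM  (L1)  txn=BusRdX  M[L1]=0
step 5: P0: store L1 := 80  ⟶  MI  (L1)  txn=BusRdX+Flush  M[L1]=61
step 6: P1: load  L2  ⟶  SS  (L2)  txn=BusRd+Flush  M[L2]=5
step 7: P0: load  L0  ⟶  EI  (L0)  txn=BusRd  M[L0]=90
step 8: P1: store L0 := 41  ⟶  IM  (L0)  txn=BusRdX  M[L0]=90
step 9: P0: store L1 := 14  ⟶  MI  (L1)  txn=∅  M[L1]=61
step 10: P1: load  L3  ⟶  SS  (L3)  txn=BusRd+Flush  M[L3]=8
step 11: P0: store L3 := 5  ⟶  MI  (L3)  txn=BusUpgr  M[L3]=8
step 12: P1: store L4 := 63  ⟶  IM  (L4)  txn=∅  M[L4]=0
step 13: P0: load  L1  ⟶  MI  (L1)  txn=∅  M[L1]=61
step 14: P0: store L4 := 62  ⟶  MI  (L4)  txn=BusRdX+Flush  M[L4]=63
step 15: P0: store L4 := 78  ⟶  MI  (L4)  txn=∅  M[L4]=63
step 16: P1: load  L4  ⟶  SS  (L4)  txn=BusRd+Flush  M[L4]=78
step 17: P1: load  L1  ⟶  SS  (L1)  txn=BusRd+Flush  M[L1]=14
step 18: P1: load  L1  ⟶  SS  (L1)  txn=∅  M[L1]=14
step 19: P1: store L4 := 12  ⟶  IM  (L4)  txn=BusUpgr  M[L4]=78
step 20: P1: load  L0  ⟶  IM  (L0)  txn=∅  M[L0]=90
step 21: P0: store L4 := 47  ⟶  MI  (L4)  txn=BusRdX+Flush  M[L4]=12
step 22: P0: load  L4  ⟶  MI  (L4)  txn=∅  M[L4]=12
step 23: P0: store L3 := 83  ⟶  MI  (L3)  txn=∅  M[L3]=8
step 24: P1: load  L0  ⟶  IM  (L0)  txn=∅  M[L0]=90
step 25: P0: load  L4  ⟶  MI  (L4)  txn=∅  M[L4]=12
step 26: P0: load  L0  ⟶  SS  (L0)  txn=BusRd+Flush  M[L0]=41
step 27: P1: store L4 := 43  ⟶  IM  (L4)  txn=BusRdX+Flush  M[L4]=47
step 28: P0: load  L4  ⟶  SS  (L4)  txn=BusRd+Flush  M[L4]=43
step 29: P1: store L4 := 88  ⟶  IM  (L4)  txn=BusUpgr  M[L4]=43
step 30: P1: load  L4  ⟶  IM  (L4)  txn=∅  M[L4]=43

invalidations = 4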